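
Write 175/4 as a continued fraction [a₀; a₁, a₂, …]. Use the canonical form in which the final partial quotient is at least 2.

⌊175/4⌋ = 43, remainder 3
⌊4/3⌋ = 1, remainder 1
⌊3/1⌋ = 3, remainder 0

[43; 1, 3]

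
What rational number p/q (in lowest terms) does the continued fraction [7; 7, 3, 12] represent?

Collapse the nested fraction from the inside out:
Start with 12.
3 + 1/(12/1) = 3 + 1/12 = 37/12
7 + 1/(37/12) = 7 + 12/37 = 271/37
7 + 1/(271/37) = 7 + 37/271 = 1934/271

1934/271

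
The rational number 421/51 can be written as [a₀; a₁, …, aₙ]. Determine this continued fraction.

421 = 8·51 + 13, so a_0 = 8
51 = 3·13 + 12, so a_1 = 3
13 = 1·12 + 1, so a_2 = 1
12 = 12·1 + 0, so a_3 = 12

[8; 3, 1, 12]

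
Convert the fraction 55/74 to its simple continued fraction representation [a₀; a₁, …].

⌊55/74⌋ = 0, remainder 55
⌊74/55⌋ = 1, remainder 19
⌊55/19⌋ = 2, remainder 17
⌊19/17⌋ = 1, remainder 2
⌊17/2⌋ = 8, remainder 1
⌊2/1⌋ = 2, remainder 0

[0; 1, 2, 1, 8, 2]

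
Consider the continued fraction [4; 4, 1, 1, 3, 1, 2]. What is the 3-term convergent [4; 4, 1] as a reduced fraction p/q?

21/5

a_0 = 4: 4/1
a_1 = 4: 17/4
a_2 = 1: 21/5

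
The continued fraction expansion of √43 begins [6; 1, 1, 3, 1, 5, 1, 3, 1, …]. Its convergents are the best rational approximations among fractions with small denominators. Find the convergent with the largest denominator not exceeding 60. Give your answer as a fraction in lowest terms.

a_0 = 6: 6/1  (≤ bound)
a_1 = 1: 7/1  (≤ bound)
a_2 = 1: 13/2  (≤ bound)
a_3 = 3: 46/7  (≤ bound)
a_4 = 1: 59/9  (≤ bound)
a_5 = 5: 341/52  (≤ bound)
a_6 = 1: 400/61  (> 60, stop)

341/52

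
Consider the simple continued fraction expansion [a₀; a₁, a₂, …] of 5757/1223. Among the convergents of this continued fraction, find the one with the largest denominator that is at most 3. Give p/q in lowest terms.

a_0 = 4: 4/1  (≤ bound)
a_1 = 1: 5/1  (≤ bound)
a_2 = 2: 14/3  (≤ bound)
a_3 = 2: 33/7  (> 3, stop)

14/3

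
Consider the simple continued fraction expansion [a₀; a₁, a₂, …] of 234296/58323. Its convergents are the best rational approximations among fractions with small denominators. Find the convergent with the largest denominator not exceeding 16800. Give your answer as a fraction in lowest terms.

2567/639

a_0 = 4: 4/1  (≤ bound)
a_1 = 58: 233/58  (≤ bound)
a_2 = 11: 2567/639  (≤ bound)
a_3 = 30: 77243/19228  (> 16800, stop)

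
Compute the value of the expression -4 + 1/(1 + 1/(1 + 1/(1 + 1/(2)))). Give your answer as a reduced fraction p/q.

Start with 2.
1 + 1/(2/1) = 1 + 1/2 = 3/2
1 + 1/(3/2) = 1 + 2/3 = 5/3
1 + 1/(5/3) = 1 + 3/5 = 8/5
-4 + 1/(8/5) = -4 + 5/8 = -27/8

-27/8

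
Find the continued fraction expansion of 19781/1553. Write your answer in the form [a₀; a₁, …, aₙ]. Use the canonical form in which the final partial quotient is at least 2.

19781 ÷ 1553 → quotient 12, remainder 1145
1553 ÷ 1145 → quotient 1, remainder 408
1145 ÷ 408 → quotient 2, remainder 329
408 ÷ 329 → quotient 1, remainder 79
329 ÷ 79 → quotient 4, remainder 13
79 ÷ 13 → quotient 6, remainder 1
13 ÷ 1 → quotient 13, remainder 0

[12; 1, 2, 1, 4, 6, 13]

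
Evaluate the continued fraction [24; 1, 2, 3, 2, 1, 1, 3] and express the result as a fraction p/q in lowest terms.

4964/201

Start with 3.
1 + 1/(3/1) = 1 + 1/3 = 4/3
1 + 1/(4/3) = 1 + 3/4 = 7/4
2 + 1/(7/4) = 2 + 4/7 = 18/7
3 + 1/(18/7) = 3 + 7/18 = 61/18
2 + 1/(61/18) = 2 + 18/61 = 140/61
1 + 1/(140/61) = 1 + 61/140 = 201/140
24 + 1/(201/140) = 24 + 140/201 = 4964/201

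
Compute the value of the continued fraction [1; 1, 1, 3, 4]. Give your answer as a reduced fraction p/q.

Build up convergents one term at a time:
a_0 = 1: 1/1
a_1 = 1: 2/1
a_2 = 1: 3/2
a_3 = 3: 11/7
a_4 = 4: 47/30

47/30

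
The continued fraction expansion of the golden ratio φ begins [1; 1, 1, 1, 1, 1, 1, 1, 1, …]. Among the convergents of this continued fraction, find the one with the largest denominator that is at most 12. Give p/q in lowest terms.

13/8

a_0 = 1: 1/1  (≤ bound)
a_1 = 1: 2/1  (≤ bound)
a_2 = 1: 3/2  (≤ bound)
a_3 = 1: 5/3  (≤ bound)
a_4 = 1: 8/5  (≤ bound)
a_5 = 1: 13/8  (≤ bound)
a_6 = 1: 21/13  (> 12, stop)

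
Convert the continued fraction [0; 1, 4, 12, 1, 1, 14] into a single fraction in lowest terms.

1481/1844

Start with 14.
1 + 1/(14/1) = 1 + 1/14 = 15/14
1 + 1/(15/14) = 1 + 14/15 = 29/15
12 + 1/(29/15) = 12 + 15/29 = 363/29
4 + 1/(363/29) = 4 + 29/363 = 1481/363
1 + 1/(1481/363) = 1 + 363/1481 = 1844/1481
0 + 1/(1844/1481) = 0 + 1481/1844 = 1481/1844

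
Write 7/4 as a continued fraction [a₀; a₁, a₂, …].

Repeatedly divide and take the remainder:
⌊7/4⌋ = 1, remainder 3
⌊4/3⌋ = 1, remainder 1
⌊3/1⌋ = 3, remainder 0

[1; 1, 3]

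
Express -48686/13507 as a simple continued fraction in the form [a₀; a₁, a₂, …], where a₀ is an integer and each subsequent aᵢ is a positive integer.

[-4; 2, 1, 1, 8, 3, 2, 43]

-48686 ÷ 13507 → quotient -4, remainder 5342
13507 ÷ 5342 → quotient 2, remainder 2823
5342 ÷ 2823 → quotient 1, remainder 2519
2823 ÷ 2519 → quotient 1, remainder 304
2519 ÷ 304 → quotient 8, remainder 87
304 ÷ 87 → quotient 3, remainder 43
87 ÷ 43 → quotient 2, remainder 1
43 ÷ 1 → quotient 43, remainder 0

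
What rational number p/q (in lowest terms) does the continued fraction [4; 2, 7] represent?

a_0 = 4: 4/1
a_1 = 2: 9/2
a_2 = 7: 67/15

67/15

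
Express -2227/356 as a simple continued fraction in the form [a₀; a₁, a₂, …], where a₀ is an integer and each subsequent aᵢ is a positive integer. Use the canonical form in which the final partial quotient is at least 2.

-2227 ÷ 356 → quotient -7, remainder 265
356 ÷ 265 → quotient 1, remainder 91
265 ÷ 91 → quotient 2, remainder 83
91 ÷ 83 → quotient 1, remainder 8
83 ÷ 8 → quotient 10, remainder 3
8 ÷ 3 → quotient 2, remainder 2
3 ÷ 2 → quotient 1, remainder 1
2 ÷ 1 → quotient 2, remainder 0

[-7; 1, 2, 1, 10, 2, 1, 2]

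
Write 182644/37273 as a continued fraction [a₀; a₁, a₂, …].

[4; 1, 9, 59, 15, 1, 3]

182644 = 4·37273 + 33552, so a_0 = 4
37273 = 1·33552 + 3721, so a_1 = 1
33552 = 9·3721 + 63, so a_2 = 9
3721 = 59·63 + 4, so a_3 = 59
63 = 15·4 + 3, so a_4 = 15
4 = 1·3 + 1, so a_5 = 1
3 = 3·1 + 0, so a_6 = 3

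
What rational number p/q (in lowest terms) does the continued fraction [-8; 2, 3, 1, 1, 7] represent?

-915/121

Starting at the tail and folding back:
Start with 7.
1 + 1/(7/1) = 1 + 1/7 = 8/7
1 + 1/(8/7) = 1 + 7/8 = 15/8
3 + 1/(15/8) = 3 + 8/15 = 53/15
2 + 1/(53/15) = 2 + 15/53 = 121/53
-8 + 1/(121/53) = -8 + 53/121 = -915/121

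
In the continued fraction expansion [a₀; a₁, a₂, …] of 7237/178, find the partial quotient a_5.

Apply division with remainder until the remainder is 0:
⌊7237/178⌋ = 40, remainder 117
⌊178/117⌋ = 1, remainder 61
⌊117/61⌋ = 1, remainder 56
⌊61/56⌋ = 1, remainder 5
⌊56/5⌋ = 11, remainder 1
⌊5/1⌋ = 5, remainder 0

5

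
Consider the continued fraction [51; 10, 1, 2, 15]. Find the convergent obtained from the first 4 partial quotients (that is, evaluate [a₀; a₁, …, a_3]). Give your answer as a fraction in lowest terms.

1635/32

Start with 2.
1 + 1/(2/1) = 1 + 1/2 = 3/2
10 + 1/(3/2) = 10 + 2/3 = 32/3
51 + 1/(32/3) = 51 + 3/32 = 1635/32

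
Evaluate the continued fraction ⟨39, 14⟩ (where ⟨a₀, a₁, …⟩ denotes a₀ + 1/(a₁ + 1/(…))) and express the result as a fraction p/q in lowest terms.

Use the convergent recurrence hₖ = aₖ·hₖ₋₁ + hₖ₋₂ (and likewise for the denominators kₖ):
a_0 = 39: 39/1
a_1 = 14: 547/14

547/14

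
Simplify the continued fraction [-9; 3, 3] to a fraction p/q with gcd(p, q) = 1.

-87/10

Start with 3.
3 + 1/(3/1) = 3 + 1/3 = 10/3
-9 + 1/(10/3) = -9 + 3/10 = -87/10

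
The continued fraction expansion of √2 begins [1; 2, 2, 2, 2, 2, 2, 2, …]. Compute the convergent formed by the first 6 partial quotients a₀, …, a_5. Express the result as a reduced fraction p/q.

99/70

a_0 = 1: 1/1
a_1 = 2: 3/2
a_2 = 2: 7/5
a_3 = 2: 17/12
a_4 = 2: 41/29
a_5 = 2: 99/70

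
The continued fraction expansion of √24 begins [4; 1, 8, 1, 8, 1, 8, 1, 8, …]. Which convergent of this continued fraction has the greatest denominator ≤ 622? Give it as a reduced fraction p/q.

a_0 = 4: 4/1  (≤ bound)
a_1 = 1: 5/1  (≤ bound)
a_2 = 8: 44/9  (≤ bound)
a_3 = 1: 49/10  (≤ bound)
a_4 = 8: 436/89  (≤ bound)
a_5 = 1: 485/99  (≤ bound)
a_6 = 8: 4316/881  (> 622, stop)

485/99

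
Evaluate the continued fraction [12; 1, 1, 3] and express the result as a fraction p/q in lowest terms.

Starting at the tail and folding back:
Start with 3.
1 + 1/(3/1) = 1 + 1/3 = 4/3
1 + 1/(4/3) = 1 + 3/4 = 7/4
12 + 1/(7/4) = 12 + 4/7 = 88/7

88/7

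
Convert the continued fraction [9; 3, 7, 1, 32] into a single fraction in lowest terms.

a_0 = 9: 9/1
a_1 = 3: 28/3
a_2 = 7: 205/22
a_3 = 1: 233/25
a_4 = 32: 7661/822

7661/822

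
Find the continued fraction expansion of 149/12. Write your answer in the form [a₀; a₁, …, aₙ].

149 = 12·12 + 5, so a_0 = 12
12 = 2·5 + 2, so a_1 = 2
5 = 2·2 + 1, so a_2 = 2
2 = 2·1 + 0, so a_3 = 2

[12; 2, 2, 2]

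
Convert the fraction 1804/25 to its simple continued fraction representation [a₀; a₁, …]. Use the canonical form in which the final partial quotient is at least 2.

[72; 6, 4]

1804 ÷ 25 → quotient 72, remainder 4
25 ÷ 4 → quotient 6, remainder 1
4 ÷ 1 → quotient 4, remainder 0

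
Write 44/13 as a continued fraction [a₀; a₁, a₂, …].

44 ÷ 13 → quotient 3, remainder 5
13 ÷ 5 → quotient 2, remainder 3
5 ÷ 3 → quotient 1, remainder 2
3 ÷ 2 → quotient 1, remainder 1
2 ÷ 1 → quotient 2, remainder 0

[3; 2, 1, 1, 2]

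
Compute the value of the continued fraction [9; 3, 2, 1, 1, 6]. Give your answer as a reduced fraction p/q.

1041/112

Compute successive convergents:
a_0 = 9: 9/1
a_1 = 3: 28/3
a_2 = 2: 65/7
a_3 = 1: 93/10
a_4 = 1: 158/17
a_5 = 6: 1041/112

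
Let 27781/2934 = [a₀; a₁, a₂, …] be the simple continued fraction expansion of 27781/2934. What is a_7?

3

Apply division with remainder until the remainder is 0:
27781 ÷ 2934 → quotient 9, remainder 1375
2934 ÷ 1375 → quotient 2, remainder 184
1375 ÷ 184 → quotient 7, remainder 87
184 ÷ 87 → quotient 2, remainder 10
87 ÷ 10 → quotient 8, remainder 7
10 ÷ 7 → quotient 1, remainder 3
7 ÷ 3 → quotient 2, remainder 1
3 ÷ 1 → quotient 3, remainder 0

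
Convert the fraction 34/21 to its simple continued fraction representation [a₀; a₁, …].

[1; 1, 1, 1, 1, 1, 2]

Run the Euclidean algorithm, recording each quotient:
34 = 1·21 + 13, so a_0 = 1
21 = 1·13 + 8, so a_1 = 1
13 = 1·8 + 5, so a_2 = 1
8 = 1·5 + 3, so a_3 = 1
5 = 1·3 + 2, so a_4 = 1
3 = 1·2 + 1, so a_5 = 1
2 = 2·1 + 0, so a_6 = 2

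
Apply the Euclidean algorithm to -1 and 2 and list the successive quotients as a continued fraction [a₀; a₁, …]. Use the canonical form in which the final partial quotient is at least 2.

Apply division with remainder until the remainder is 0:
-1 ÷ 2 → quotient -1, remainder 1
2 ÷ 1 → quotient 2, remainder 0

[-1; 2]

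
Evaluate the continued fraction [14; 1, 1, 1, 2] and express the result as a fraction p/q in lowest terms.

Starting at the tail and folding back:
Start with 2.
1 + 1/(2/1) = 1 + 1/2 = 3/2
1 + 1/(3/2) = 1 + 2/3 = 5/3
1 + 1/(5/3) = 1 + 3/5 = 8/5
14 + 1/(8/5) = 14 + 5/8 = 117/8

117/8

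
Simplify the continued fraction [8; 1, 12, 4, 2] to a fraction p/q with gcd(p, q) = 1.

a_0 = 8: 8/1
a_1 = 1: 9/1
a_2 = 12: 116/13
a_3 = 4: 473/53
a_4 = 2: 1062/119

1062/119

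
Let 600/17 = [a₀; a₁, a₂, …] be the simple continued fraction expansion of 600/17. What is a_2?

600 = 35·17 + 5, so a_0 = 35
17 = 3·5 + 2, so a_1 = 3
5 = 2·2 + 1, so a_2 = 2

2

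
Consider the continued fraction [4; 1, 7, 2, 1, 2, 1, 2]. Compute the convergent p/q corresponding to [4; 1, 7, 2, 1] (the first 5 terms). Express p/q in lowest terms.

Compute successive convergents:
a_0 = 4: 4/1
a_1 = 1: 5/1
a_2 = 7: 39/8
a_3 = 2: 83/17
a_4 = 1: 122/25

122/25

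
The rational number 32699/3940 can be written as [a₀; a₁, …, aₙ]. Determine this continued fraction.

32699 ÷ 3940 → quotient 8, remainder 1179
3940 ÷ 1179 → quotient 3, remainder 403
1179 ÷ 403 → quotient 2, remainder 373
403 ÷ 373 → quotient 1, remainder 30
373 ÷ 30 → quotient 12, remainder 13
30 ÷ 13 → quotient 2, remainder 4
13 ÷ 4 → quotient 3, remainder 1
4 ÷ 1 → quotient 4, remainder 0

[8; 3, 2, 1, 12, 2, 3, 4]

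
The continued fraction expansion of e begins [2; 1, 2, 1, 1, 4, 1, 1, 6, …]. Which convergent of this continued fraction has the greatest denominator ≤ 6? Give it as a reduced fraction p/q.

11/4

a_0 = 2: 2/1  (≤ bound)
a_1 = 1: 3/1  (≤ bound)
a_2 = 2: 8/3  (≤ bound)
a_3 = 1: 11/4  (≤ bound)
a_4 = 1: 19/7  (> 6, stop)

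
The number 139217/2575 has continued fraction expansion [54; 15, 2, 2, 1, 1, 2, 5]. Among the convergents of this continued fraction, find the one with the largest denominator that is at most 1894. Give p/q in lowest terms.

25843/478

List convergents until the denominator exceeds the bound:
a_0 = 54: 54/1  (≤ bound)
a_1 = 15: 811/15  (≤ bound)
a_2 = 2: 1676/31  (≤ bound)
a_3 = 2: 4163/77  (≤ bound)
a_4 = 1: 5839/108  (≤ bound)
a_5 = 1: 10002/185  (≤ bound)
a_6 = 2: 25843/478  (≤ bound)
a_7 = 5: 139217/2575  (> 1894, stop)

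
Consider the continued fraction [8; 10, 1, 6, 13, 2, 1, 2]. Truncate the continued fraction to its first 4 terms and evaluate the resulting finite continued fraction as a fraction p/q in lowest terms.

615/76

Start with 6.
1 + 1/(6/1) = 1 + 1/6 = 7/6
10 + 1/(7/6) = 10 + 6/7 = 76/7
8 + 1/(76/7) = 8 + 7/76 = 615/76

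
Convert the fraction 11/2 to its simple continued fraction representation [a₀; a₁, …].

Repeatedly divide and take the remainder:
11 ÷ 2 → quotient 5, remainder 1
2 ÷ 1 → quotient 2, remainder 0

[5; 2]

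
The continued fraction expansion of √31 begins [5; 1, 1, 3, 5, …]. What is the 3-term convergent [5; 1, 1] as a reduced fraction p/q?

11/2

a_0 = 5: 5/1
a_1 = 1: 6/1
a_2 = 1: 11/2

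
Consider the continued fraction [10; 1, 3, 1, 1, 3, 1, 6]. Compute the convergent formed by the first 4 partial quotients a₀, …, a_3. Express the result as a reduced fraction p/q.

Use the convergent recurrence hₖ = aₖ·hₖ₋₁ + hₖ₋₂ (and likewise for the denominators kₖ):
a_0 = 10: 10/1
a_1 = 1: 11/1
a_2 = 3: 43/4
a_3 = 1: 54/5

54/5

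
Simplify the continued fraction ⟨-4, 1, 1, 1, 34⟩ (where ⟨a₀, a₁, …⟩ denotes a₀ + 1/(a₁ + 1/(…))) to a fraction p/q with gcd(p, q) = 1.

a_0 = -4: -4/1
a_1 = 1: -3/1
a_2 = 1: -7/2
a_3 = 1: -10/3
a_4 = 34: -347/104

-347/104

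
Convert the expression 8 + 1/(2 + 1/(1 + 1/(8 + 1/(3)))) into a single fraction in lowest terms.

a_0 = 8: 8/1
a_1 = 2: 17/2
a_2 = 1: 25/3
a_3 = 8: 217/26
a_4 = 3: 676/81

676/81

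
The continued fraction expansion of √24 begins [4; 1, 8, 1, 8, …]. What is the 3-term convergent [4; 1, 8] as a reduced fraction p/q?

a_0 = 4: 4/1
a_1 = 1: 5/1
a_2 = 8: 44/9

44/9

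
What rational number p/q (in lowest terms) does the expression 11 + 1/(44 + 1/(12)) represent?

Build up convergents one term at a time:
a_0 = 11: 11/1
a_1 = 44: 485/44
a_2 = 12: 5831/529

5831/529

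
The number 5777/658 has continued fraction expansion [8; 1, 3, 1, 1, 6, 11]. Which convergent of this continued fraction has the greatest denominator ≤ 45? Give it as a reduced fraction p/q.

a_0 = 8: 8/1  (≤ bound)
a_1 = 1: 9/1  (≤ bound)
a_2 = 3: 35/4  (≤ bound)
a_3 = 1: 44/5  (≤ bound)
a_4 = 1: 79/9  (≤ bound)
a_5 = 6: 518/59  (> 45, stop)

79/9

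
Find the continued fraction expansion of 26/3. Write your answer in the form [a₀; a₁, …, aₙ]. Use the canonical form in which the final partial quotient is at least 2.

[8; 1, 2]

Run the Euclidean algorithm, recording each quotient:
⌊26/3⌋ = 8, remainder 2
⌊3/2⌋ = 1, remainder 1
⌊2/1⌋ = 2, remainder 0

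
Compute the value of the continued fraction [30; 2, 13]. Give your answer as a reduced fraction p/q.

823/27

Work from the innermost term outward:
Start with 13.
2 + 1/(13/1) = 2 + 1/13 = 27/13
30 + 1/(27/13) = 30 + 13/27 = 823/27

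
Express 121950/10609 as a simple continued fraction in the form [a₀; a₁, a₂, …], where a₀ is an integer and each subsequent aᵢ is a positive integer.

[11; 2, 49, 13, 2, 1, 2]

⌊121950/10609⌋ = 11, remainder 5251
⌊10609/5251⌋ = 2, remainder 107
⌊5251/107⌋ = 49, remainder 8
⌊107/8⌋ = 13, remainder 3
⌊8/3⌋ = 2, remainder 2
⌊3/2⌋ = 1, remainder 1
⌊2/1⌋ = 2, remainder 0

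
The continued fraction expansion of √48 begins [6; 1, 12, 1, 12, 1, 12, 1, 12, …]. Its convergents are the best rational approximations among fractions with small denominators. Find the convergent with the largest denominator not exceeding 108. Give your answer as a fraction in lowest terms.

a_0 = 6: 6/1  (≤ bound)
a_1 = 1: 7/1  (≤ bound)
a_2 = 12: 90/13  (≤ bound)
a_3 = 1: 97/14  (≤ bound)
a_4 = 12: 1254/181  (> 108, stop)

97/14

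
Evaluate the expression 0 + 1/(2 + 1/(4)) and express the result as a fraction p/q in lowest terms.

Start with 4.
2 + 1/(4/1) = 2 + 1/4 = 9/4
0 + 1/(9/4) = 0 + 4/9 = 4/9

4/9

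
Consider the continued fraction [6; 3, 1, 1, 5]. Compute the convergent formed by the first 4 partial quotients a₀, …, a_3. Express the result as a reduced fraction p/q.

44/7

Build up convergents one term at a time:
a_0 = 6: 6/1
a_1 = 3: 19/3
a_2 = 1: 25/4
a_3 = 1: 44/7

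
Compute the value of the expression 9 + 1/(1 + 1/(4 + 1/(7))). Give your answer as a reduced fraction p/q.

Use the convergent recurrence hₖ = aₖ·hₖ₋₁ + hₖ₋₂ (and likewise for the denominators kₖ):
a_0 = 9: 9/1
a_1 = 1: 10/1
a_2 = 4: 49/5
a_3 = 7: 353/36

353/36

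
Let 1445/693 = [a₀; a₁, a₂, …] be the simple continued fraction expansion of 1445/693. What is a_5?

14

Apply division with remainder until the remainder is 0:
1445 ÷ 693 → quotient 2, remainder 59
693 ÷ 59 → quotient 11, remainder 44
59 ÷ 44 → quotient 1, remainder 15
44 ÷ 15 → quotient 2, remainder 14
15 ÷ 14 → quotient 1, remainder 1
14 ÷ 1 → quotient 14, remainder 0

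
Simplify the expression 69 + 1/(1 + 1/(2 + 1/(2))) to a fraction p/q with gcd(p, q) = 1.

488/7

Work from the innermost term outward:
Start with 2.
2 + 1/(2/1) = 2 + 1/2 = 5/2
1 + 1/(5/2) = 1 + 2/5 = 7/5
69 + 1/(7/5) = 69 + 5/7 = 488/7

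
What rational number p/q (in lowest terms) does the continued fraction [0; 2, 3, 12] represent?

37/86

Starting at the tail and folding back:
Start with 12.
3 + 1/(12/1) = 3 + 1/12 = 37/12
2 + 1/(37/12) = 2 + 12/37 = 86/37
0 + 1/(86/37) = 0 + 37/86 = 37/86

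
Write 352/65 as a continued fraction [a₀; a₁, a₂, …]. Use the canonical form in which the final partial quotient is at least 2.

[5; 2, 2, 2, 5]

Apply division with remainder until the remainder is 0:
⌊352/65⌋ = 5, remainder 27
⌊65/27⌋ = 2, remainder 11
⌊27/11⌋ = 2, remainder 5
⌊11/5⌋ = 2, remainder 1
⌊5/1⌋ = 5, remainder 0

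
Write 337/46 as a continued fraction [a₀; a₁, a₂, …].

[7; 3, 15]

Apply division with remainder until the remainder is 0:
337 ÷ 46 → quotient 7, remainder 15
46 ÷ 15 → quotient 3, remainder 1
15 ÷ 1 → quotient 15, remainder 0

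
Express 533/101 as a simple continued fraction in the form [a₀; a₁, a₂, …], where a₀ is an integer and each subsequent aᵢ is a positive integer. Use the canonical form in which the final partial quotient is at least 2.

533 ÷ 101 → quotient 5, remainder 28
101 ÷ 28 → quotient 3, remainder 17
28 ÷ 17 → quotient 1, remainder 11
17 ÷ 11 → quotient 1, remainder 6
11 ÷ 6 → quotient 1, remainder 5
6 ÷ 5 → quotient 1, remainder 1
5 ÷ 1 → quotient 5, remainder 0

[5; 3, 1, 1, 1, 1, 5]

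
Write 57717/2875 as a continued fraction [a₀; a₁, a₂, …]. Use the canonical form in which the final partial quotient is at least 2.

Repeatedly divide and take the remainder:
⌊57717/2875⌋ = 20, remainder 217
⌊2875/217⌋ = 13, remainder 54
⌊217/54⌋ = 4, remainder 1
⌊54/1⌋ = 54, remainder 0

[20; 13, 4, 54]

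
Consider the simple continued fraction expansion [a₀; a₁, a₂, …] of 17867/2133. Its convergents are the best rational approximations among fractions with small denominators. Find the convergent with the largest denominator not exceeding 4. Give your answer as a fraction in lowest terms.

List convergents until the denominator exceeds the bound:
a_0 = 8: 8/1  (≤ bound)
a_1 = 2: 17/2  (≤ bound)
a_2 = 1: 25/3  (≤ bound)
a_3 = 1: 42/5  (> 4, stop)

25/3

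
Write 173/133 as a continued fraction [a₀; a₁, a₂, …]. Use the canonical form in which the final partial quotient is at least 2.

[1; 3, 3, 13]

173 = 1·133 + 40, so a_0 = 1
133 = 3·40 + 13, so a_1 = 3
40 = 3·13 + 1, so a_2 = 3
13 = 13·1 + 0, so a_3 = 13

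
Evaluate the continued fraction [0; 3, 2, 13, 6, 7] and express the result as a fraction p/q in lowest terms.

1175/4091

Work from the innermost term outward:
Start with 7.
6 + 1/(7/1) = 6 + 1/7 = 43/7
13 + 1/(43/7) = 13 + 7/43 = 566/43
2 + 1/(566/43) = 2 + 43/566 = 1175/566
3 + 1/(1175/566) = 3 + 566/1175 = 4091/1175
0 + 1/(4091/1175) = 0 + 1175/4091 = 1175/4091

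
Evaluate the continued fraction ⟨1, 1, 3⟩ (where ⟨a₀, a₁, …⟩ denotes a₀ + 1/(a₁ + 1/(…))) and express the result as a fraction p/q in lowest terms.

7/4

Start with 3.
1 + 1/(3/1) = 1 + 1/3 = 4/3
1 + 1/(4/3) = 1 + 3/4 = 7/4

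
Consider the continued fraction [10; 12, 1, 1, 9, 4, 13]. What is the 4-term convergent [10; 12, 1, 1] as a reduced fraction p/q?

Starting at the tail and folding back:
Start with 1.
1 + 1/(1/1) = 1 + 1/1 = 2/1
12 + 1/(2/1) = 12 + 1/2 = 25/2
10 + 1/(25/2) = 10 + 2/25 = 252/25

252/25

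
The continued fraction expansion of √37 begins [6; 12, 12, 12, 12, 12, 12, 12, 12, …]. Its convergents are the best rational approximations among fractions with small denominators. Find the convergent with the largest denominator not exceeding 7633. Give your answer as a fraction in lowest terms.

10657/1752

a_0 = 6: 6/1  (≤ bound)
a_1 = 12: 73/12  (≤ bound)
a_2 = 12: 882/145  (≤ bound)
a_3 = 12: 10657/1752  (≤ bound)
a_4 = 12: 128766/21169  (> 7633, stop)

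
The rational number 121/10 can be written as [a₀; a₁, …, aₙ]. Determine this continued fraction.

121 = 12·10 + 1, so a_0 = 12
10 = 10·1 + 0, so a_1 = 10

[12; 10]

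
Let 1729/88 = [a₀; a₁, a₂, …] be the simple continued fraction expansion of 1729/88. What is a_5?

Repeatedly divide and take the remainder:
1729 ÷ 88 → quotient 19, remainder 57
88 ÷ 57 → quotient 1, remainder 31
57 ÷ 31 → quotient 1, remainder 26
31 ÷ 26 → quotient 1, remainder 5
26 ÷ 5 → quotient 5, remainder 1
5 ÷ 1 → quotient 5, remainder 0

5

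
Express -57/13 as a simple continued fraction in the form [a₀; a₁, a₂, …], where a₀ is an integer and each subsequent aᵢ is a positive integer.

[-5; 1, 1, 1, 1, 2]

-57 = -5·13 + 8, so a_0 = -5
13 = 1·8 + 5, so a_1 = 1
8 = 1·5 + 3, so a_2 = 1
5 = 1·3 + 2, so a_3 = 1
3 = 1·2 + 1, so a_4 = 1
2 = 2·1 + 0, so a_5 = 2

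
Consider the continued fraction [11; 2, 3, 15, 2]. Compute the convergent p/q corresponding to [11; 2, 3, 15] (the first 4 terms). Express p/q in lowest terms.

1223/107

Starting at the tail and folding back:
Start with 15.
3 + 1/(15/1) = 3 + 1/15 = 46/15
2 + 1/(46/15) = 2 + 15/46 = 107/46
11 + 1/(107/46) = 11 + 46/107 = 1223/107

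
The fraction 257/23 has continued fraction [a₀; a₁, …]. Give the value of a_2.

257 = 11·23 + 4, so a_0 = 11
23 = 5·4 + 3, so a_1 = 5
4 = 1·3 + 1, so a_2 = 1

1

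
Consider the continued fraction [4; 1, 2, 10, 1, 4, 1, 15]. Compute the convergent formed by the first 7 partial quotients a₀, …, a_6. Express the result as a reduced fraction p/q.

Starting at the tail and folding back:
Start with 1.
4 + 1/(1/1) = 4 + 1/1 = 5/1
1 + 1/(5/1) = 1 + 1/5 = 6/5
10 + 1/(6/5) = 10 + 5/6 = 65/6
2 + 1/(65/6) = 2 + 6/65 = 136/65
1 + 1/(136/65) = 1 + 65/136 = 201/136
4 + 1/(201/136) = 4 + 136/201 = 940/201

940/201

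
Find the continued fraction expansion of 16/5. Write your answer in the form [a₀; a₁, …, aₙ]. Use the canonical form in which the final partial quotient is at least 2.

[3; 5]

Repeatedly divide and take the remainder:
16 = 3·5 + 1, so a_0 = 3
5 = 5·1 + 0, so a_1 = 5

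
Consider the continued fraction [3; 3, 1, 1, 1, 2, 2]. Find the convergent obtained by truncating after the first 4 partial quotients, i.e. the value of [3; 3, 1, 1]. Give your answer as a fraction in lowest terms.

23/7

Compute successive convergents:
a_0 = 3: 3/1
a_1 = 3: 10/3
a_2 = 1: 13/4
a_3 = 1: 23/7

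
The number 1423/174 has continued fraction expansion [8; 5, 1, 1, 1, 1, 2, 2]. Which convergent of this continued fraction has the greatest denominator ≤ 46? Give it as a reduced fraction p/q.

a_0 = 8: 8/1  (≤ bound)
a_1 = 5: 41/5  (≤ bound)
a_2 = 1: 49/6  (≤ bound)
a_3 = 1: 90/11  (≤ bound)
a_4 = 1: 139/17  (≤ bound)
a_5 = 1: 229/28  (≤ bound)
a_6 = 2: 597/73  (> 46, stop)

229/28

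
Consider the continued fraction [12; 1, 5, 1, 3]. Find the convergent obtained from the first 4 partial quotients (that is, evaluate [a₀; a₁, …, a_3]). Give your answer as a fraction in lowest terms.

Collapse the nested fraction from the inside out:
Start with 1.
5 + 1/(1/1) = 5 + 1/1 = 6/1
1 + 1/(6/1) = 1 + 1/6 = 7/6
12 + 1/(7/6) = 12 + 6/7 = 90/7

90/7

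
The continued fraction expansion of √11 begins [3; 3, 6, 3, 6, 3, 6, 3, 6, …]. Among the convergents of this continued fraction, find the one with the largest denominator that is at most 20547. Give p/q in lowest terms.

List convergents until the denominator exceeds the bound:
a_0 = 3: 3/1  (≤ bound)
a_1 = 3: 10/3  (≤ bound)
a_2 = 6: 63/19  (≤ bound)
a_3 = 3: 199/60  (≤ bound)
a_4 = 6: 1257/379  (≤ bound)
a_5 = 3: 3970/1197  (≤ bound)
a_6 = 6: 25077/7561  (≤ bound)
a_7 = 3: 79201/23880  (> 20547, stop)

25077/7561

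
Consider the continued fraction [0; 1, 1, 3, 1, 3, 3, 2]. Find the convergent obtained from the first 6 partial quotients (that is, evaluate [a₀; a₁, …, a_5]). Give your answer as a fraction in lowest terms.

a_0 = 0: 0/1
a_1 = 1: 1/1
a_2 = 1: 1/2
a_3 = 3: 4/7
a_4 = 1: 5/9
a_5 = 3: 19/34

19/34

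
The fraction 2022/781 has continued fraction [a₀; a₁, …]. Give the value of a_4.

3

2022 ÷ 781 → quotient 2, remainder 460
781 ÷ 460 → quotient 1, remainder 321
460 ÷ 321 → quotient 1, remainder 139
321 ÷ 139 → quotient 2, remainder 43
139 ÷ 43 → quotient 3, remainder 10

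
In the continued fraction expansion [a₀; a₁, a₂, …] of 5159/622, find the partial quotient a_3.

Repeatedly divide and take the remainder:
5159 ÷ 622 → quotient 8, remainder 183
622 ÷ 183 → quotient 3, remainder 73
183 ÷ 73 → quotient 2, remainder 37
73 ÷ 37 → quotient 1, remainder 36

1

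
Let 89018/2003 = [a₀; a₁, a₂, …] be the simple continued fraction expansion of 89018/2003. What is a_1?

⌊89018/2003⌋ = 44, remainder 886
⌊2003/886⌋ = 2, remainder 231

2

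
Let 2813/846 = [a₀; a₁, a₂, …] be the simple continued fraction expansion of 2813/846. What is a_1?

2813 ÷ 846 → quotient 3, remainder 275
846 ÷ 275 → quotient 3, remainder 21

3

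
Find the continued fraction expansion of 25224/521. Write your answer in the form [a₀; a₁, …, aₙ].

[48; 2, 2, 2, 2, 1, 12]

25224 = 48·521 + 216, so a_0 = 48
521 = 2·216 + 89, so a_1 = 2
216 = 2·89 + 38, so a_2 = 2
89 = 2·38 + 13, so a_3 = 2
38 = 2·13 + 12, so a_4 = 2
13 = 1·12 + 1, so a_5 = 1
12 = 12·1 + 0, so a_6 = 12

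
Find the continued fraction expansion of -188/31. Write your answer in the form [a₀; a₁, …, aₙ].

[-7; 1, 14, 2]

⌊-188/31⌋ = -7, remainder 29
⌊31/29⌋ = 1, remainder 2
⌊29/2⌋ = 14, remainder 1
⌊2/1⌋ = 2, remainder 0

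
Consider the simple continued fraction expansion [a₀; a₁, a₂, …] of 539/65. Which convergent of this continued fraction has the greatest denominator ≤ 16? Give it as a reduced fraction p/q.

58/7

List convergents until the denominator exceeds the bound:
a_0 = 8: 8/1  (≤ bound)
a_1 = 3: 25/3  (≤ bound)
a_2 = 2: 58/7  (≤ bound)
a_3 = 2: 141/17  (> 16, stop)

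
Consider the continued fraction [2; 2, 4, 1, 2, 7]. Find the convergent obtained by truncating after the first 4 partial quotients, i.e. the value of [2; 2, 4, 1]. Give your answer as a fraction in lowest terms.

27/11

Start with 1.
4 + 1/(1/1) = 4 + 1/1 = 5/1
2 + 1/(5/1) = 2 + 1/5 = 11/5
2 + 1/(11/5) = 2 + 5/11 = 27/11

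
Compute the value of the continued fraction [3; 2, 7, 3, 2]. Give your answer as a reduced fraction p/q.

378/109

Build up convergents one term at a time:
a_0 = 3: 3/1
a_1 = 2: 7/2
a_2 = 7: 52/15
a_3 = 3: 163/47
a_4 = 2: 378/109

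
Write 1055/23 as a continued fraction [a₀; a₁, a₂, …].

[45; 1, 6, 1, 2]

Run the Euclidean algorithm, recording each quotient:
⌊1055/23⌋ = 45, remainder 20
⌊23/20⌋ = 1, remainder 3
⌊20/3⌋ = 6, remainder 2
⌊3/2⌋ = 1, remainder 1
⌊2/1⌋ = 2, remainder 0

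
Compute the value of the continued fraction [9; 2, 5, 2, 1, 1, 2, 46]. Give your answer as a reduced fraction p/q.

67120/7097

a_0 = 9: 9/1
a_1 = 2: 19/2
a_2 = 5: 104/11
a_3 = 2: 227/24
a_4 = 1: 331/35
a_5 = 1: 558/59
a_6 = 2: 1447/153
a_7 = 46: 67120/7097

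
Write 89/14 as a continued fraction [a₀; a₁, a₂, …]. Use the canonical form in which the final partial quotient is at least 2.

[6; 2, 1, 4]

89 = 6·14 + 5, so a_0 = 6
14 = 2·5 + 4, so a_1 = 2
5 = 1·4 + 1, so a_2 = 1
4 = 4·1 + 0, so a_3 = 4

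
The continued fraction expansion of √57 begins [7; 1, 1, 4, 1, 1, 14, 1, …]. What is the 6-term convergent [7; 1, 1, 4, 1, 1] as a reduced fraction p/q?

151/20

Starting at the tail and folding back:
Start with 1.
1 + 1/(1/1) = 1 + 1/1 = 2/1
4 + 1/(2/1) = 4 + 1/2 = 9/2
1 + 1/(9/2) = 1 + 2/9 = 11/9
1 + 1/(11/9) = 1 + 9/11 = 20/11
7 + 1/(20/11) = 7 + 11/20 = 151/20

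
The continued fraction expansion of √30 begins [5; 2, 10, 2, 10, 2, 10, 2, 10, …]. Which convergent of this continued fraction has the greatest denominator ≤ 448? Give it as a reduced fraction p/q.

241/44

List convergents until the denominator exceeds the bound:
a_0 = 5: 5/1  (≤ bound)
a_1 = 2: 11/2  (≤ bound)
a_2 = 10: 115/21  (≤ bound)
a_3 = 2: 241/44  (≤ bound)
a_4 = 10: 2525/461  (> 448, stop)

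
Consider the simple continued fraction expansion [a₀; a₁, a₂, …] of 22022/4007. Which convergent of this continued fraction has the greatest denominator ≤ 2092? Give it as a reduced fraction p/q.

9343/1700

a_0 = 5: 5/1  (≤ bound)
a_1 = 2: 11/2  (≤ bound)
a_2 = 60: 665/121  (≤ bound)
a_3 = 4: 2671/486  (≤ bound)
a_4 = 1: 3336/607  (≤ bound)
a_5 = 2: 9343/1700  (≤ bound)
a_6 = 2: 22022/4007  (> 2092, stop)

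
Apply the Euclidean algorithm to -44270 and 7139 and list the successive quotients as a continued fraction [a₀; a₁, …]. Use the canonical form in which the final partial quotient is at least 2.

[-7; 1, 3, 1, 34, 41]

Repeatedly divide and take the remainder:
⌊-44270/7139⌋ = -7, remainder 5703
⌊7139/5703⌋ = 1, remainder 1436
⌊5703/1436⌋ = 3, remainder 1395
⌊1436/1395⌋ = 1, remainder 41
⌊1395/41⌋ = 34, remainder 1
⌊41/1⌋ = 41, remainder 0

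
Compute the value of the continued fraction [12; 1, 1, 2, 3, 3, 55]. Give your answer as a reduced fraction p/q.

38989/3097

a_0 = 12: 12/1
a_1 = 1: 13/1
a_2 = 1: 25/2
a_3 = 2: 63/5
a_4 = 3: 214/17
a_5 = 3: 705/56
a_6 = 55: 38989/3097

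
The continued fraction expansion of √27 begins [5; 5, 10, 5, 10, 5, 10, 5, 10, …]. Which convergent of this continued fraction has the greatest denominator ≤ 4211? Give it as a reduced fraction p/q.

a_0 = 5: 5/1  (≤ bound)
a_1 = 5: 26/5  (≤ bound)
a_2 = 10: 265/51  (≤ bound)
a_3 = 5: 1351/260  (≤ bound)
a_4 = 10: 13775/2651  (≤ bound)
a_5 = 5: 70226/13515  (> 4211, stop)

13775/2651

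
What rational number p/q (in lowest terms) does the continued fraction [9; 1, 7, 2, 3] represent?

Collapse the nested fraction from the inside out:
Start with 3.
2 + 1/(3/1) = 2 + 1/3 = 7/3
7 + 1/(7/3) = 7 + 3/7 = 52/7
1 + 1/(52/7) = 1 + 7/52 = 59/52
9 + 1/(59/52) = 9 + 52/59 = 583/59

583/59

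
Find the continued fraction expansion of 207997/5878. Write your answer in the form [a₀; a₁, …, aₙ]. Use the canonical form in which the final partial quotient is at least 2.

[35; 2, 1, 1, 2, 5, 5, 16]

Apply division with remainder until the remainder is 0:
⌊207997/5878⌋ = 35, remainder 2267
⌊5878/2267⌋ = 2, remainder 1344
⌊2267/1344⌋ = 1, remainder 923
⌊1344/923⌋ = 1, remainder 421
⌊923/421⌋ = 2, remainder 81
⌊421/81⌋ = 5, remainder 16
⌊81/16⌋ = 5, remainder 1
⌊16/1⌋ = 16, remainder 0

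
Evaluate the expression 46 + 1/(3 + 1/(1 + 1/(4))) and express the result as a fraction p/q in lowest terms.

Starting at the tail and folding back:
Start with 4.
1 + 1/(4/1) = 1 + 1/4 = 5/4
3 + 1/(5/4) = 3 + 4/5 = 19/5
46 + 1/(19/5) = 46 + 5/19 = 879/19

879/19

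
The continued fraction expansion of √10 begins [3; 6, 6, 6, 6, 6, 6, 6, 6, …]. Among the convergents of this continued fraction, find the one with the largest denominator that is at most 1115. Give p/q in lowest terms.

List convergents until the denominator exceeds the bound:
a_0 = 3: 3/1  (≤ bound)
a_1 = 6: 19/6  (≤ bound)
a_2 = 6: 117/37  (≤ bound)
a_3 = 6: 721/228  (≤ bound)
a_4 = 6: 4443/1405  (> 1115, stop)

721/228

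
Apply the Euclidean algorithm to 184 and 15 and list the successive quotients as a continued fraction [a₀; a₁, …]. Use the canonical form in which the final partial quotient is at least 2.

Apply division with remainder until the remainder is 0:
184 = 12·15 + 4, so a_0 = 12
15 = 3·4 + 3, so a_1 = 3
4 = 1·3 + 1, so a_2 = 1
3 = 3·1 + 0, so a_3 = 3

[12; 3, 1, 3]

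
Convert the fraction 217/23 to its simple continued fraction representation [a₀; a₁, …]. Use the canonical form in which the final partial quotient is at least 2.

⌊217/23⌋ = 9, remainder 10
⌊23/10⌋ = 2, remainder 3
⌊10/3⌋ = 3, remainder 1
⌊3/1⌋ = 3, remainder 0

[9; 2, 3, 3]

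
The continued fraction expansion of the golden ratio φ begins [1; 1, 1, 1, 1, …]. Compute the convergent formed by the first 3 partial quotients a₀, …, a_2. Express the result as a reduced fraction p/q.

Work from the innermost term outward:
Start with 1.
1 + 1/(1/1) = 1 + 1/1 = 2/1
1 + 1/(2/1) = 1 + 1/2 = 3/2

3/2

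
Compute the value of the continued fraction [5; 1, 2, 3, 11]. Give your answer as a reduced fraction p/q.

644/113

a_0 = 5: 5/1
a_1 = 1: 6/1
a_2 = 2: 17/3
a_3 = 3: 57/10
a_4 = 11: 644/113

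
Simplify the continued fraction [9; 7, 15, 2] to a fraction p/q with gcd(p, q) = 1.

Start with 2.
15 + 1/(2/1) = 15 + 1/2 = 31/2
7 + 1/(31/2) = 7 + 2/31 = 219/31
9 + 1/(219/31) = 9 + 31/219 = 2002/219

2002/219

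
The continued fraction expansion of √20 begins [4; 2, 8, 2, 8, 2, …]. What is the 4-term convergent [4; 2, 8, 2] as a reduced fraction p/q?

Start with 2.
8 + 1/(2/1) = 8 + 1/2 = 17/2
2 + 1/(17/2) = 2 + 2/17 = 36/17
4 + 1/(36/17) = 4 + 17/36 = 161/36

161/36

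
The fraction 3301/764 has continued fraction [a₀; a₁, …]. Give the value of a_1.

3

⌊3301/764⌋ = 4, remainder 245
⌊764/245⌋ = 3, remainder 29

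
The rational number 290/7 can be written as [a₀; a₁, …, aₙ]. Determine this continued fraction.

Repeatedly divide and take the remainder:
⌊290/7⌋ = 41, remainder 3
⌊7/3⌋ = 2, remainder 1
⌊3/1⌋ = 3, remainder 0

[41; 2, 3]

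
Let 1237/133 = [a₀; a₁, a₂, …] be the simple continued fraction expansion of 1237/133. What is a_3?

Repeatedly divide and take the remainder:
⌊1237/133⌋ = 9, remainder 40
⌊133/40⌋ = 3, remainder 13
⌊40/13⌋ = 3, remainder 1
⌊13/1⌋ = 13, remainder 0

13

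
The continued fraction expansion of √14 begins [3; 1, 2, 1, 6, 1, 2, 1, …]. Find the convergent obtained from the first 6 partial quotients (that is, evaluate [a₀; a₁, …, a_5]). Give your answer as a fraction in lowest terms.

Start with 1.
6 + 1/(1/1) = 6 + 1/1 = 7/1
1 + 1/(7/1) = 1 + 1/7 = 8/7
2 + 1/(8/7) = 2 + 7/8 = 23/8
1 + 1/(23/8) = 1 + 8/23 = 31/23
3 + 1/(31/23) = 3 + 23/31 = 116/31

116/31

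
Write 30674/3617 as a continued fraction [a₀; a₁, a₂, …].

Apply division with remainder until the remainder is 0:
⌊30674/3617⌋ = 8, remainder 1738
⌊3617/1738⌋ = 2, remainder 141
⌊1738/141⌋ = 12, remainder 46
⌊141/46⌋ = 3, remainder 3
⌊46/3⌋ = 15, remainder 1
⌊3/1⌋ = 3, remainder 0

[8; 2, 12, 3, 15, 3]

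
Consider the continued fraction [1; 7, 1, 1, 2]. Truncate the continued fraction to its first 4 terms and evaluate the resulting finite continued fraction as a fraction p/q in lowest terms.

17/15

Compute successive convergents:
a_0 = 1: 1/1
a_1 = 7: 8/7
a_2 = 1: 9/8
a_3 = 1: 17/15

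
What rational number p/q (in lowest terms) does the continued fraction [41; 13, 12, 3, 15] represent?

Start with 15.
3 + 1/(15/1) = 3 + 1/15 = 46/15
12 + 1/(46/15) = 12 + 15/46 = 567/46
13 + 1/(567/46) = 13 + 46/567 = 7417/567
41 + 1/(7417/567) = 41 + 567/7417 = 304664/7417

304664/7417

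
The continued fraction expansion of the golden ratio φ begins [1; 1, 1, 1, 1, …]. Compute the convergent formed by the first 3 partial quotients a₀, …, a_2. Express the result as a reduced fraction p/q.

3/2

Compute successive convergents:
a_0 = 1: 1/1
a_1 = 1: 2/1
a_2 = 1: 3/2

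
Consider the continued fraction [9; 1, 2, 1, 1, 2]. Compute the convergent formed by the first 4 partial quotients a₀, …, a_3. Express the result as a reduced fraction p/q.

Collapse the nested fraction from the inside out:
Start with 1.
2 + 1/(1/1) = 2 + 1/1 = 3/1
1 + 1/(3/1) = 1 + 1/3 = 4/3
9 + 1/(4/3) = 9 + 3/4 = 39/4

39/4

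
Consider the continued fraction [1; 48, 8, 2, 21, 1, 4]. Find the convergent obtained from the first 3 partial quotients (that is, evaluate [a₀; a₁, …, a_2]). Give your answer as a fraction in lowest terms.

Start with 8.
48 + 1/(8/1) = 48 + 1/8 = 385/8
1 + 1/(385/8) = 1 + 8/385 = 393/385

393/385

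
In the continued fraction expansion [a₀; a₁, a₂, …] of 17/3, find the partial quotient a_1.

1

17 = 5·3 + 2, so a_0 = 5
3 = 1·2 + 1, so a_1 = 1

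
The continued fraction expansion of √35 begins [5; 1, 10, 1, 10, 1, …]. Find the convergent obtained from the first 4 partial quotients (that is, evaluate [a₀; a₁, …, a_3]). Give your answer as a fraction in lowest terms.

71/12

Starting at the tail and folding back:
Start with 1.
10 + 1/(1/1) = 10 + 1/1 = 11/1
1 + 1/(11/1) = 1 + 1/11 = 12/11
5 + 1/(12/11) = 5 + 11/12 = 71/12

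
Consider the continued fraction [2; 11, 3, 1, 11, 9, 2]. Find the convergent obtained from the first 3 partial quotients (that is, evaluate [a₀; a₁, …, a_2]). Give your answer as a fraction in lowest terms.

71/34

Work from the innermost term outward:
Start with 3.
11 + 1/(3/1) = 11 + 1/3 = 34/3
2 + 1/(34/3) = 2 + 3/34 = 71/34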